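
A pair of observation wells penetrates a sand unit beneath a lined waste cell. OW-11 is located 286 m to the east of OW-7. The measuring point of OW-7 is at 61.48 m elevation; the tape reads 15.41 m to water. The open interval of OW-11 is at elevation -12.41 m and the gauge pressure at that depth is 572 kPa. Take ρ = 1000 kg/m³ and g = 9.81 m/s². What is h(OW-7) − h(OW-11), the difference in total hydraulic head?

Total head at OW-7: h = 61.48 − 15.41 = 46.07 m.
Pressure head at OW-11: ψ = P/(ρg) = 572×1000 / (1000 × 9.81) = 58.31 m.
Total head at OW-11: h = z + ψ = -12.41 + 58.31 = 45.90 m.
Head difference: h(OW-7) − h(OW-11) = 46.07 − 45.90 = 0.17 m.

Δh ≈ 0.17 m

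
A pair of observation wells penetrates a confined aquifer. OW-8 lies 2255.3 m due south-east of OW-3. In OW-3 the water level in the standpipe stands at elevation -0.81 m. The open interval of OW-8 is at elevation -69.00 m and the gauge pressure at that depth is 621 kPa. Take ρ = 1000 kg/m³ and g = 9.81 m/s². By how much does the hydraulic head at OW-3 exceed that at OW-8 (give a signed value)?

Δh ≈ 4.89 m

Total head at OW-3: h = -0.81 m (water level in the piezometer is the total head).
Pressure head at OW-8: ψ = P/(ρg) = 621×1000 / (1000 × 9.81) = 63.30 m.
Total head at OW-8: h = z + ψ = -69.00 + 63.30 = -5.70 m.
Head difference: h(OW-3) − h(OW-8) = -0.81 − (-5.70) = 4.89 m.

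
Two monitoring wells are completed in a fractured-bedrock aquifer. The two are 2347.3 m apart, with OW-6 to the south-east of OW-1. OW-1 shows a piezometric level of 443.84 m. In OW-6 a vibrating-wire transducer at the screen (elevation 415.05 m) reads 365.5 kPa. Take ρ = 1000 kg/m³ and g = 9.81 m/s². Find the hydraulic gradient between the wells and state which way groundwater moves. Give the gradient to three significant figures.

i ≈ 0.00361; groundwater flows toward the north-west

Total head at OW-1: h = 443.84 m (water level in the piezometer is the total head).
Pressure head at OW-6: ψ = P/(ρg) = 365.5×1000 / (1000 × 9.81) = 37.26 m.
Total head at OW-6: h = z + ψ = 415.05 + 37.26 = 452.31 m.
Head difference: h(OW-1) − h(OW-6) = 443.84 − 452.31 = -8.47 m.
Hydraulic gradient: i = |Δh| / L = 8.47 / 2347.3 = 0.00361.
Flow is from higher to lower head: from OW-6 toward OW-1, i.e. toward the north-west.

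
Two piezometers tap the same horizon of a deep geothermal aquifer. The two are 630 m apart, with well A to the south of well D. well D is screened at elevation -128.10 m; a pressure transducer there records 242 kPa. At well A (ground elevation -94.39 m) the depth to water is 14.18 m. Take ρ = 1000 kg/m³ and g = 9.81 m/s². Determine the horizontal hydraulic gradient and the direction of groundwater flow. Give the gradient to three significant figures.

i ≈ 0.00816; groundwater flows toward the south

Pressure head at well D: ψ = P/(ρg) = 242×1000 / (1000 × 9.81) = 24.67 m.
Total head at well D: h = z + ψ = -128.10 + 24.67 = -103.43 m.
Total head at well A: h = -94.39 − 14.18 = -108.57 m.
Head difference: h(well D) − h(well A) = -103.43 − (-108.57) = 5.14 m.
Hydraulic gradient: i = |Δh| / L = 5.14 / 630 = 0.00816.
Flow is from higher to lower head: from well D toward well A, i.e. toward the south.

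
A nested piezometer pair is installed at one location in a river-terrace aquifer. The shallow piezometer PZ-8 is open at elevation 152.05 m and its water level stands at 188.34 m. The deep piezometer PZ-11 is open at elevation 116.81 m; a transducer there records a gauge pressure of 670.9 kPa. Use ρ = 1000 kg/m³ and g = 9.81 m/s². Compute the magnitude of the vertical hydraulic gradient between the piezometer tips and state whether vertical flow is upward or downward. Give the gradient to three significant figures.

|i_v| ≈ 0.0891; vertical flow is downward

Total head at PZ-8: h = 188.34 m (water level in the standpipe).
Pressure head at PZ-11: ψ = P/(ρg) = 670.9×1000 / (1000 × 9.81) = 68.39 m.
Total head at PZ-11: h = z + ψ = 116.81 + 68.39 = 185.20 m.
Δh = h(PZ-8) − h(PZ-11) = 188.34 − 185.20 = 3.14 m.
Vertical separation Δz = 152.05 − 116.81 = 35.24 m.
|i_v| = |Δh| / Δz = 3.14 / 35.24 = 0.0891.
Head is higher in the shallow piezometer, so vertical flow is downward (recharge condition).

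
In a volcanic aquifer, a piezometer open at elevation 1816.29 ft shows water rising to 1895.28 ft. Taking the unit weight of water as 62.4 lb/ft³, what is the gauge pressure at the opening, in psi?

P ≈ 34.2 psi

Pressure head ψ = h − z = 1895.28 − 1816.29 = 78.99 ft.
P = γ·ψ / 144 = 62.4 × 78.99 / 144 = 34.2 psi.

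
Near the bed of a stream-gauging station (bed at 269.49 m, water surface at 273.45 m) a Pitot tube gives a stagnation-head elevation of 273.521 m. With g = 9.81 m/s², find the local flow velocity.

v ≈ 1.18 m/s

Near the bed, under hydrostatic conditions, the piezometric head (z + ψ) equals the free-surface elevation, 273.45 m.
Velocity head = total − piezometric = 273.521 − 273.45 = 0.071 m.
v = √(2g·h_v) = √(2 × 9.81 × 0.071) = 1.18 m/s.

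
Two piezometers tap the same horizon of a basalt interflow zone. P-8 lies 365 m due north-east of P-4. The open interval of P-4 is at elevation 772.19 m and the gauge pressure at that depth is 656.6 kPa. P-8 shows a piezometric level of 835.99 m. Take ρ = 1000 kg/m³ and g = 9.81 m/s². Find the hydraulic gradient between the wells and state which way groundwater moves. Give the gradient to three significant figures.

Pressure head at P-4: ψ = P/(ρg) = 656.6×1000 / (1000 × 9.81) = 66.93 m.
Total head at P-4: h = z + ψ = 772.19 + 66.93 = 839.12 m.
Total head at P-8: h = 835.99 m (water level in the piezometer is the total head).
Head difference: h(P-4) − h(P-8) = 839.12 − 835.99 = 3.13 m.
Hydraulic gradient: i = |Δh| / L = 3.13 / 365 = 0.00858.
Flow is from higher to lower head: from P-4 toward P-8, i.e. toward the north-east.

i ≈ 0.00858; groundwater flows toward the north-east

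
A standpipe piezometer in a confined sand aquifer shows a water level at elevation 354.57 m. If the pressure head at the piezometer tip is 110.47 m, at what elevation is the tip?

z ≈ 244.10 m

z = h − ψ = 354.57 − 110.47 = 244.10 m.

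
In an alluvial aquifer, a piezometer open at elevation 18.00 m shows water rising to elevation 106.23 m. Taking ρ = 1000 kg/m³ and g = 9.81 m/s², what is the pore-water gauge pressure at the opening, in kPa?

P ≈ 866 kPa

Pressure head ψ = h − z = 106.23 − 18.00 = 88.23 m.
P = ρgψ = 1000 × 9.81 × 88.23 = 865536 Pa ≈ 866 kPa.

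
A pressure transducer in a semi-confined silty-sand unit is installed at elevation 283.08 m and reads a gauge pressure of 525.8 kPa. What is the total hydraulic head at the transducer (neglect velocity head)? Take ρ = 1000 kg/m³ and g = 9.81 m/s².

h ≈ 336.68 m

ψ = P/(ρg) = 525.8×1000 / (1000 × 9.81) = 53.60 m.
h = z + ψ = 283.08 + 53.60 = 336.68 m.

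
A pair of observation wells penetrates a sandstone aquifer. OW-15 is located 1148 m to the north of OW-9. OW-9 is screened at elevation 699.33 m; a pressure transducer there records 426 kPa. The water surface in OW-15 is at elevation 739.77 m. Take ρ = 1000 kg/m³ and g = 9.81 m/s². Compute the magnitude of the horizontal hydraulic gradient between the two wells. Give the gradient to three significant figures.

Pressure head at OW-9: ψ = P/(ρg) = 426×1000 / (1000 × 9.81) = 43.43 m.
Total head at OW-9: h = z + ψ = 699.33 + 43.43 = 742.76 m.
Total head at OW-15: h = 739.77 m (water level in the piezometer is the total head).
Head difference: h(OW-9) − h(OW-15) = 742.76 − 739.77 = 2.99 m.
Hydraulic gradient: i = |Δh| / L = 2.99 / 1148 = 0.00260.

i ≈ 0.00260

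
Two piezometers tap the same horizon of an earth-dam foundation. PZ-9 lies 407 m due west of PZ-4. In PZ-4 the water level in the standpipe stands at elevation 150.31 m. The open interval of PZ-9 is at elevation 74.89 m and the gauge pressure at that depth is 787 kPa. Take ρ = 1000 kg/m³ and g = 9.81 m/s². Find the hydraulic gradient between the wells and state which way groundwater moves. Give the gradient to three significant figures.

i ≈ 0.0118; groundwater flows toward the east

Total head at PZ-4: h = 150.31 m (water level in the piezometer is the total head).
Pressure head at PZ-9: ψ = P/(ρg) = 787×1000 / (1000 × 9.81) = 80.22 m.
Total head at PZ-9: h = z + ψ = 74.89 + 80.22 = 155.11 m.
Head difference: h(PZ-4) − h(PZ-9) = 150.31 − 155.11 = -4.80 m.
Hydraulic gradient: i = |Δh| / L = 4.80 / 407 = 0.0118.
Flow is from higher to lower head: from PZ-9 toward PZ-4, i.e. toward the east.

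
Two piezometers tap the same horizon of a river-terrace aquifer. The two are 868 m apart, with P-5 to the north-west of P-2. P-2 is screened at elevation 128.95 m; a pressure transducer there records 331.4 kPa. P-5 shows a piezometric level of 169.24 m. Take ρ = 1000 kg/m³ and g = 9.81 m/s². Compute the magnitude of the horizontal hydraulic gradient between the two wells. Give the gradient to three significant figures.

Pressure head at P-2: ψ = P/(ρg) = 331.4×1000 / (1000 × 9.81) = 33.78 m.
Total head at P-2: h = z + ψ = 128.95 + 33.78 = 162.73 m.
Total head at P-5: h = 169.24 m (water level in the piezometer is the total head).
Head difference: h(P-2) − h(P-5) = 162.73 − 169.24 = -6.51 m.
Hydraulic gradient: i = |Δh| / L = 6.51 / 868 = 0.00750.

i ≈ 0.00750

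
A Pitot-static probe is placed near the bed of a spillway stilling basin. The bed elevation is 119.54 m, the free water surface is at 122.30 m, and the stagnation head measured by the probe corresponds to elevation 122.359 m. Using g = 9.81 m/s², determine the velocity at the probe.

Near the bed, under hydrostatic conditions, the piezometric head (z + ψ) equals the free-surface elevation, 122.30 m.
Velocity head = total − piezometric = 122.359 − 122.30 = 0.059 m.
v = √(2g·h_v) = √(2 × 9.81 × 0.059) = 1.08 m/s.

v ≈ 1.08 m/s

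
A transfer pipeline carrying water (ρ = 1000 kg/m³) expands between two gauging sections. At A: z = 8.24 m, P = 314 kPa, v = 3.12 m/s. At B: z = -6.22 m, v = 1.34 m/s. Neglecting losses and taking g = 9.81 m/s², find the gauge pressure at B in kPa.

Pressure head at A: ψ₁ = P₁/(ρg) = 314×1000 / (1000 × 9.81) = 32.01 m.
Velocity heads: v₁²/2g = 3.12²/19.62 = 0.496 m; v₂²/2g = 1.34²/19.62 = 0.092 m.
Total head H = z₁ + ψ₁ + v₁²/2g = 8.24 + 32.01 + 0.496 = 40.75 m.
ψ₂ = H − z₂ − v₂²/2g = 40.75 − (-6.22) − 0.092 = 46.88 m.
P₂ = ρgψ₂ = 1000 × 9.81 × 46.88 ≈ 460 kPa.

P₂ ≈ 460 kPa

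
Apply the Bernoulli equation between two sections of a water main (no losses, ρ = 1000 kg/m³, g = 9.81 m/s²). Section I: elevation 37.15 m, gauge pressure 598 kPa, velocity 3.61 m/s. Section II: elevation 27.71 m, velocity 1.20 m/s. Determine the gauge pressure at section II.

Pressure head at I: ψ₁ = P₁/(ρg) = 598×1000 / (1000 × 9.81) = 60.96 m.
Velocity heads: v₁²/2g = 3.61²/19.62 = 0.664 m; v₂²/2g = 1.20²/19.62 = 0.073 m.
Total head H = z₁ + ψ₁ + v₁²/2g = 37.15 + 60.96 + 0.664 = 98.77 m.
ψ₂ = H − z₂ − v₂²/2g = 98.77 − 27.71 − 0.073 = 70.99 m.
P₂ = ρgψ₂ = 1000 × 9.81 × 70.99 ≈ 696 kPa.

P₂ ≈ 696 kPa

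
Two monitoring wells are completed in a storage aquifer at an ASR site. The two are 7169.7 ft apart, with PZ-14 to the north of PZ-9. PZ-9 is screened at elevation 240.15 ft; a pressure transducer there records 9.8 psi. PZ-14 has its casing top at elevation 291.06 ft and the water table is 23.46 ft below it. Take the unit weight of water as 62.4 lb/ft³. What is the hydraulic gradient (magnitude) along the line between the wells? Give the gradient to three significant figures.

i ≈ 0.000674

Pressure head at PZ-9: ψ = 144·P/γ = 144 × 9.8 / 62.4 = 22.62 ft.
Total head at PZ-9: h = z + ψ = 240.15 + 22.62 = 262.77 ft.
Total head at PZ-14: h = 291.06 − 23.46 = 267.60 ft.
Head difference: h(PZ-9) − h(PZ-14) = 262.77 − 267.60 = -4.83 ft.
Hydraulic gradient: i = |Δh| / L = 4.83 / 7169.7 = 0.000674.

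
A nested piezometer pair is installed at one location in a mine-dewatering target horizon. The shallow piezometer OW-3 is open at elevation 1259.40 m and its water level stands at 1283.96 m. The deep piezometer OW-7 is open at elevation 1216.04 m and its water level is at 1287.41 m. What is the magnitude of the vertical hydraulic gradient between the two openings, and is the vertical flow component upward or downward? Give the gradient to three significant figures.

|i_v| ≈ 0.0796; vertical flow is upward

Total head at OW-3: h = 1283.96 m (water level in the standpipe).
Total head at OW-7: h = 1287.41 m.
Δh = h(OW-3) − h(OW-7) = 1283.96 − 1287.41 = -3.45 m.
Vertical separation Δz = 1259.40 − 1216.04 = 43.36 m.
|i_v| = |Δh| / Δz = 3.45 / 43.36 = 0.0796.
Head is higher in the deep piezometer, so vertical flow is upward (discharge condition).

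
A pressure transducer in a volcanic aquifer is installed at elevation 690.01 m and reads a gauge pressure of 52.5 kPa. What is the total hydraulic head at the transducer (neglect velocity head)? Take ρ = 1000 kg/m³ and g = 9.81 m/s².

h ≈ 695.36 m

ψ = P/(ρg) = 52.5×1000 / (1000 × 9.81) = 5.35 m.
h = z + ψ = 690.01 + 5.35 = 695.36 m.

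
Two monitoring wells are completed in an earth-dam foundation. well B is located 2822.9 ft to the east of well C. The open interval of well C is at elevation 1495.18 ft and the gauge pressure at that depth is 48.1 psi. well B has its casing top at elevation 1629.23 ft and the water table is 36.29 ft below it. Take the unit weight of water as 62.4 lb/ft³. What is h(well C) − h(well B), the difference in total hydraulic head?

Δh ≈ 13.24 ft

Pressure head at well C: ψ = 144·P/γ = 144 × 48.1 / 62.4 = 111.00 ft.
Total head at well C: h = z + ψ = 1495.18 + 111.00 = 1606.18 ft.
Total head at well B: h = 1629.23 − 36.29 = 1592.94 ft.
Head difference: h(well C) − h(well B) = 1606.18 − 1592.94 = 13.24 ft.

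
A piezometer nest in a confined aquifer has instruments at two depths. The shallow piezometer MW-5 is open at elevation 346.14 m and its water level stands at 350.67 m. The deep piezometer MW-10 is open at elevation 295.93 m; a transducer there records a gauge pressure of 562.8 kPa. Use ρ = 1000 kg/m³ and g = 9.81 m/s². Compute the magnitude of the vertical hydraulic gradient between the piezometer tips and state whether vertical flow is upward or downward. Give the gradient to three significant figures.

Total head at MW-5: h = 350.67 m (water level in the standpipe).
Pressure head at MW-10: ψ = P/(ρg) = 562.8×1000 / (1000 × 9.81) = 57.37 m.
Total head at MW-10: h = z + ψ = 295.93 + 57.37 = 353.30 m.
Δh = h(MW-5) − h(MW-10) = 350.67 − 353.30 = -2.63 m.
Vertical separation Δz = 346.14 − 295.93 = 50.21 m.
|i_v| = |Δh| / Δz = 2.63 / 50.21 = 0.0524.
Head is higher in the deep piezometer, so vertical flow is upward (discharge condition).

|i_v| ≈ 0.0524; vertical flow is upward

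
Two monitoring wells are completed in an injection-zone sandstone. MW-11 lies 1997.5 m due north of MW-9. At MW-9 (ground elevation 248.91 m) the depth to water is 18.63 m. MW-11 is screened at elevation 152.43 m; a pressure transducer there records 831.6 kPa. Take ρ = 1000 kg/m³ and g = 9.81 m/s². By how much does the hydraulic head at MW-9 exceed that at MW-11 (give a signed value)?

Total head at MW-9: h = 248.91 − 18.63 = 230.28 m.
Pressure head at MW-11: ψ = P/(ρg) = 831.6×1000 / (1000 × 9.81) = 84.77 m.
Total head at MW-11: h = z + ψ = 152.43 + 84.77 = 237.20 m.
Head difference: h(MW-9) − h(MW-11) = 230.28 − 237.20 = -6.92 m.

Δh ≈ -6.92 m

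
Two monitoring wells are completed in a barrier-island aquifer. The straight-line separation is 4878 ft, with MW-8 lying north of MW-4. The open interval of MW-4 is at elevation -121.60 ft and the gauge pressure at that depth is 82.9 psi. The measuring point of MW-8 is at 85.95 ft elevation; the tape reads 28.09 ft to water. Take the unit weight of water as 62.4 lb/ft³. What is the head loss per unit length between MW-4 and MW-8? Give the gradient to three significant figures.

Pressure head at MW-4: ψ = 144·P/γ = 144 × 82.9 / 62.4 = 191.31 ft.
Total head at MW-4: h = z + ψ = -121.60 + 191.31 = 69.71 ft.
Total head at MW-8: h = 85.95 − 28.09 = 57.86 ft.
Head difference: h(MW-4) − h(MW-8) = 69.71 − 57.86 = 11.85 ft.
Hydraulic gradient: i = |Δh| / L = 11.85 / 4878 = 0.00243.

i ≈ 0.00243 ft/ft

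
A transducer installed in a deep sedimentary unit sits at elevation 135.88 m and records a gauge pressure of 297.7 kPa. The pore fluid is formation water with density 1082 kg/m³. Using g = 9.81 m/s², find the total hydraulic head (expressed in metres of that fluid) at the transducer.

h ≈ 163.93 m

ψ = P/(ρg) = 297.7×1000 / (1082 × 9.81) = 28.05 m.
h = z + ψ = 135.88 + 28.05 = 163.93 m.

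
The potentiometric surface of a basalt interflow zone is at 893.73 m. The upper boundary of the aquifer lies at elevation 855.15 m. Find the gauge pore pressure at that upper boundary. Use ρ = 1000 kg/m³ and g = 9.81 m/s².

P ≈ 378 kPa

Pressure head at the aquifer top: ψ = h − z = 893.73 − 855.15 = 38.58 m.
P = ρgψ = 1000 × 9.81 × 38.58 = 378470 Pa ≈ 378 kPa.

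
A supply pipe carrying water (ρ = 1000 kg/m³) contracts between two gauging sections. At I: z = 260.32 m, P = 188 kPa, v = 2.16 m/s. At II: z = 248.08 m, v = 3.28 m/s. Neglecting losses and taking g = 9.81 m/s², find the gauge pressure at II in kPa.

P₂ ≈ 305 kPa

Pressure head at I: ψ₁ = P₁/(ρg) = 188×1000 / (1000 × 9.81) = 19.16 m.
Velocity heads: v₁²/2g = 2.16²/19.62 = 0.238 m; v₂²/2g = 3.28²/19.62 = 0.548 m.
Total head H = z₁ + ψ₁ + v₁²/2g = 260.32 + 19.16 + 0.238 = 279.72 m.
ψ₂ = H − z₂ − v₂²/2g = 279.72 − 248.08 − 0.548 = 31.09 m.
P₂ = ρgψ₂ = 1000 × 9.81 × 31.09 ≈ 305 kPa.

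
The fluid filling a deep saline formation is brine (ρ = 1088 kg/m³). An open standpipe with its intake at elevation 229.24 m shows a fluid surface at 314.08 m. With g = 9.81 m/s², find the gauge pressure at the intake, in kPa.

Pressure head ψ = h − z = 314.08 − 229.24 = 84.84 m.
P = ρgψ = 1088 × 9.81 × 84.84 = 905521 Pa ≈ 906 kPa.

P ≈ 906 kPa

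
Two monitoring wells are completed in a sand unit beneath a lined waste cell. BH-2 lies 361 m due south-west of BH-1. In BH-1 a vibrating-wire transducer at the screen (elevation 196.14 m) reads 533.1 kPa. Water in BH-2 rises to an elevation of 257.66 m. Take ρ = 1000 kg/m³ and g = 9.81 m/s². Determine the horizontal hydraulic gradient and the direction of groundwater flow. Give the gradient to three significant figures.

Pressure head at BH-1: ψ = P/(ρg) = 533.1×1000 / (1000 × 9.81) = 54.34 m.
Total head at BH-1: h = z + ψ = 196.14 + 54.34 = 250.48 m.
Total head at BH-2: h = 257.66 m (water level in the piezometer is the total head).
Head difference: h(BH-1) − h(BH-2) = 250.48 − 257.66 = -7.18 m.
Hydraulic gradient: i = |Δh| / L = 7.18 / 361 = 0.0199.
Flow is from higher to lower head: from BH-2 toward BH-1, i.e. toward the north-east.

i ≈ 0.0199; groundwater flows toward the north-east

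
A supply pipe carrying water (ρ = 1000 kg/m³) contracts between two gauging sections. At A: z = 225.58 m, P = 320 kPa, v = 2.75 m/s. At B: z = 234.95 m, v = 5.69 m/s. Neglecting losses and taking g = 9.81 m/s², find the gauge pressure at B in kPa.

P₂ ≈ 216 kPa

Pressure head at A: ψ₁ = P₁/(ρg) = 320×1000 / (1000 × 9.81) = 32.62 m.
Velocity heads: v₁²/2g = 2.75²/19.62 = 0.385 m; v₂²/2g = 5.69²/19.62 = 1.650 m.
Total head H = z₁ + ψ₁ + v₁²/2g = 225.58 + 32.62 + 0.385 = 258.58 m.
ψ₂ = H − z₂ − v₂²/2g = 258.58 − 234.95 − 1.650 = 21.98 m.
P₂ = ρgψ₂ = 1000 × 9.81 × 21.98 ≈ 216 kPa.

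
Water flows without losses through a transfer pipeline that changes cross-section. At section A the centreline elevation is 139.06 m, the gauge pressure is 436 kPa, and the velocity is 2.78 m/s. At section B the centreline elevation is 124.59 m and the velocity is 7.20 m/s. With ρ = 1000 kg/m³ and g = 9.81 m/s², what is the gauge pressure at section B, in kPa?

P₂ ≈ 556 kPa

Pressure head at A: ψ₁ = P₁/(ρg) = 436×1000 / (1000 × 9.81) = 44.44 m.
Velocity heads: v₁²/2g = 2.78²/19.62 = 0.394 m; v₂²/2g = 7.20²/19.62 = 2.642 m.
Total head H = z₁ + ψ₁ + v₁²/2g = 139.06 + 44.44 + 0.394 = 183.89 m.
ψ₂ = H − z₂ − v₂²/2g = 183.89 − 124.59 − 2.642 = 56.66 m.
P₂ = ρgψ₂ = 1000 × 9.81 × 56.66 ≈ 556 kPa.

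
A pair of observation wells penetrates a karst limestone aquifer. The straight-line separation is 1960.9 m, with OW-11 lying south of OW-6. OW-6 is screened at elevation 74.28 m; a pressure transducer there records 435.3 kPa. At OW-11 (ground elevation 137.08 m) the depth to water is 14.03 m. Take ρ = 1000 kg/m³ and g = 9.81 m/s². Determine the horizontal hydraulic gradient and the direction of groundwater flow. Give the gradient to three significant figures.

i ≈ 0.00224; groundwater flows toward the north

Pressure head at OW-6: ψ = P/(ρg) = 435.3×1000 / (1000 × 9.81) = 44.37 m.
Total head at OW-6: h = z + ψ = 74.28 + 44.37 = 118.65 m.
Total head at OW-11: h = 137.08 − 14.03 = 123.05 m.
Head difference: h(OW-6) − h(OW-11) = 118.65 − 123.05 = -4.40 m.
Hydraulic gradient: i = |Δh| / L = 4.40 / 1960.9 = 0.00224.
Flow is from higher to lower head: from OW-11 toward OW-6, i.e. toward the north.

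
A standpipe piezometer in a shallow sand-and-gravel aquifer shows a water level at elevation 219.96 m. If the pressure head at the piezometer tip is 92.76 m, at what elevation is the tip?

z ≈ 127.20 m

z = h − ψ = 219.96 − 92.76 = 127.20 m.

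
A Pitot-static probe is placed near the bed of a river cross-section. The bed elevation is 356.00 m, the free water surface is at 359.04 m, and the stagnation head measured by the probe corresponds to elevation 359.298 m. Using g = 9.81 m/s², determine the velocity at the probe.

v ≈ 2.25 m/s

Near the bed, under hydrostatic conditions, the piezometric head (z + ψ) equals the free-surface elevation, 359.04 m.
Velocity head = total − piezometric = 359.298 − 359.04 = 0.258 m.
v = √(2g·h_v) = √(2 × 9.81 × 0.258) = 2.25 m/s.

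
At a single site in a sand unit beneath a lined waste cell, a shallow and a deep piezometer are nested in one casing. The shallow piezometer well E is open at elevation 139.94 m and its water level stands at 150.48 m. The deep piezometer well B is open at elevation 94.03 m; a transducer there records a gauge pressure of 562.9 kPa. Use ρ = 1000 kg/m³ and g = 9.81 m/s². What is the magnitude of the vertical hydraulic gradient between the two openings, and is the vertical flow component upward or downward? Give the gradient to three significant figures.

Total head at well E: h = 150.48 m (water level in the standpipe).
Pressure head at well B: ψ = P/(ρg) = 562.9×1000 / (1000 × 9.81) = 57.38 m.
Total head at well B: h = z + ψ = 94.03 + 57.38 = 151.41 m.
Δh = h(well E) − h(well B) = 150.48 − 151.41 = -0.93 m.
Vertical separation Δz = 139.94 − 94.03 = 45.91 m.
|i_v| = |Δh| / Δz = 0.93 / 45.91 = 0.0203.
Head is higher in the deep piezometer, so vertical flow is upward (discharge condition).

|i_v| ≈ 0.0203; vertical flow is upward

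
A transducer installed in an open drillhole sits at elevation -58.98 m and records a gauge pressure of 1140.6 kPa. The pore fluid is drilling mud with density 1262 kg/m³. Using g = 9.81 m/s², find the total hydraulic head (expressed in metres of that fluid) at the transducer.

h ≈ 33.15 m

ψ = P/(ρg) = 1140.6×1000 / (1262 × 9.81) = 92.13 m.
h = z + ψ = -58.98 + 92.13 = 33.15 m.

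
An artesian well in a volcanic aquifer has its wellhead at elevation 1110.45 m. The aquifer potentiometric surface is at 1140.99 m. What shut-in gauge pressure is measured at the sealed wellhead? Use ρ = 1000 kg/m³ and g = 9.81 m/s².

Head above the cap: Δh = 1140.99 − 1110.45 = 30.54 m.
P = ρgΔh = 1000 × 9.81 × 30.54 = 299597 Pa ≈ 300 kPa.

P ≈ 300 kPa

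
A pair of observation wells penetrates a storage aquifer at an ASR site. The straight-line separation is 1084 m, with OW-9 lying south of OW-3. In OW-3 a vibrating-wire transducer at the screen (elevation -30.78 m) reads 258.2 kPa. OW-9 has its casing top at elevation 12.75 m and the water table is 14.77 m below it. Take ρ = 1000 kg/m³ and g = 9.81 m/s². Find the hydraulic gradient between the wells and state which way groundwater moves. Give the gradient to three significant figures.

i ≈ 0.00225; groundwater flows toward the north

Pressure head at OW-3: ψ = P/(ρg) = 258.2×1000 / (1000 × 9.81) = 26.32 m.
Total head at OW-3: h = z + ψ = -30.78 + 26.32 = -4.46 m.
Total head at OW-9: h = 12.75 − 14.77 = -2.02 m.
Head difference: h(OW-3) − h(OW-9) = -4.46 − (-2.02) = -2.44 m.
Hydraulic gradient: i = |Δh| / L = 2.44 / 1084 = 0.00225.
Flow is from higher to lower head: from OW-9 toward OW-3, i.e. toward the north.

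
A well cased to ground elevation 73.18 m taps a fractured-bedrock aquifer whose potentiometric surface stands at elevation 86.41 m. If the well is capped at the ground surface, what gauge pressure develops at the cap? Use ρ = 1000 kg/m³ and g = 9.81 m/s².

P ≈ 130 kPa

Head above the cap: Δh = 86.41 − 73.18 = 13.23 m.
P = ρgΔh = 1000 × 9.81 × 13.23 = 129786 Pa ≈ 130 kPa.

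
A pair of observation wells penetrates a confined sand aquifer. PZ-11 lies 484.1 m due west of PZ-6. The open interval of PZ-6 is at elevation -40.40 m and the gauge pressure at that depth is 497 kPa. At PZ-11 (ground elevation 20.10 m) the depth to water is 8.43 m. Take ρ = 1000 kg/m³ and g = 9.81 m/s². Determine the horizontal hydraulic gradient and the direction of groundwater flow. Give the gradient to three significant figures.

i ≈ 0.00291; groundwater flows toward the east

Pressure head at PZ-6: ψ = P/(ρg) = 497×1000 / (1000 × 9.81) = 50.66 m.
Total head at PZ-6: h = z + ψ = -40.40 + 50.66 = 10.26 m.
Total head at PZ-11: h = 20.10 − 8.43 = 11.67 m.
Head difference: h(PZ-6) − h(PZ-11) = 10.26 − 11.67 = -1.41 m.
Hydraulic gradient: i = |Δh| / L = 1.41 / 484.1 = 0.00291.
Flow is from higher to lower head: from PZ-11 toward PZ-6, i.e. toward the east.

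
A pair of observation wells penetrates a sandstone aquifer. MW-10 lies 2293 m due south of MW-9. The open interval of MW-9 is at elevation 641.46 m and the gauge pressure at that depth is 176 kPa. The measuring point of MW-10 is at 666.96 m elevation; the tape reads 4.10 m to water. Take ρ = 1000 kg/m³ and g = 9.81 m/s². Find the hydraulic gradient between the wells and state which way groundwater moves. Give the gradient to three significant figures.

i ≈ 0.00151; groundwater flows toward the north

Pressure head at MW-9: ψ = P/(ρg) = 176×1000 / (1000 × 9.81) = 17.94 m.
Total head at MW-9: h = z + ψ = 641.46 + 17.94 = 659.40 m.
Total head at MW-10: h = 666.96 − 4.10 = 662.86 m.
Head difference: h(MW-9) − h(MW-10) = 659.40 − 662.86 = -3.46 m.
Hydraulic gradient: i = |Δh| / L = 3.46 / 2293 = 0.00151.
Flow is from higher to lower head: from MW-10 toward MW-9, i.e. toward the north.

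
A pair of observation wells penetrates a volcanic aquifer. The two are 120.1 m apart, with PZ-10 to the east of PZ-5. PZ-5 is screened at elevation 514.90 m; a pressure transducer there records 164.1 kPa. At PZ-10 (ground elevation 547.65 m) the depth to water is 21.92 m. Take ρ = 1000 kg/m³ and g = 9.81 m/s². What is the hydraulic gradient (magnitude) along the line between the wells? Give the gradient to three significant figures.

Pressure head at PZ-5: ψ = P/(ρg) = 164.1×1000 / (1000 × 9.81) = 16.73 m.
Total head at PZ-5: h = z + ψ = 514.90 + 16.73 = 531.63 m.
Total head at PZ-10: h = 547.65 − 21.92 = 525.73 m.
Head difference: h(PZ-5) − h(PZ-10) = 531.63 − 525.73 = 5.90 m.
Hydraulic gradient: i = |Δh| / L = 5.90 / 120.1 = 0.0491.

i ≈ 0.0491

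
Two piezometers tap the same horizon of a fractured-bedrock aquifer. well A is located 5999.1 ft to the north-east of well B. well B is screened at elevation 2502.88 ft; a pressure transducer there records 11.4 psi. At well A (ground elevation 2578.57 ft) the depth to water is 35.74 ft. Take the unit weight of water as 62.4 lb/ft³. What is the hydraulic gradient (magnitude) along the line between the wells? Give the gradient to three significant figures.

i ≈ 0.00227

Pressure head at well B: ψ = 144·P/γ = 144 × 11.4 / 62.4 = 26.31 ft.
Total head at well B: h = z + ψ = 2502.88 + 26.31 = 2529.19 ft.
Total head at well A: h = 2578.57 − 35.74 = 2542.83 ft.
Head difference: h(well B) − h(well A) = 2529.19 − 2542.83 = -13.64 ft.
Hydraulic gradient: i = |Δh| / L = 13.64 / 5999.1 = 0.00227.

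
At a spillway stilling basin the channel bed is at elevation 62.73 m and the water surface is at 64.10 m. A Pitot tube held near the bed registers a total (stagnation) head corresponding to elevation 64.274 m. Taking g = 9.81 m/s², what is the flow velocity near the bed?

Near the bed, under hydrostatic conditions, the piezometric head (z + ψ) equals the free-surface elevation, 64.10 m.
Velocity head = total − piezometric = 64.274 − 64.10 = 0.174 m.
v = √(2g·h_v) = √(2 × 9.81 × 0.174) = 1.85 m/s.

v ≈ 1.85 m/s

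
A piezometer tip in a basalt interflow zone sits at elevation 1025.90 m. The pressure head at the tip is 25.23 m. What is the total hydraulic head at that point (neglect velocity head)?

h ≈ 1051.13 m

h = z + ψ = 1025.90 + 25.23 = 1051.13 m.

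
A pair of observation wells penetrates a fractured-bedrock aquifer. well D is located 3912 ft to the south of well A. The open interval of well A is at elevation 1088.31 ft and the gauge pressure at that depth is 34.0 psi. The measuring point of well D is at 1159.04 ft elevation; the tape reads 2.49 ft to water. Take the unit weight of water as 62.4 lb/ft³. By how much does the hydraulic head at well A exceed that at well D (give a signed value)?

Δh ≈ 10.22 ft

Pressure head at well A: ψ = 144·P/γ = 144 × 34.0 / 62.4 = 78.46 ft.
Total head at well A: h = z + ψ = 1088.31 + 78.46 = 1166.77 ft.
Total head at well D: h = 1159.04 − 2.49 = 1156.55 ft.
Head difference: h(well A) − h(well D) = 1166.77 − 1156.55 = 10.22 ft.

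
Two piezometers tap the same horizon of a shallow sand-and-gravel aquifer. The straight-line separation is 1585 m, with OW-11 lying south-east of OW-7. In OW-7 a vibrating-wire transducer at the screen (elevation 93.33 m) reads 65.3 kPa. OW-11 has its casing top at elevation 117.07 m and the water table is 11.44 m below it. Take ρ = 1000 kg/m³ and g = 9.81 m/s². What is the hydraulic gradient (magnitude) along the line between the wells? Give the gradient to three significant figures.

Pressure head at OW-7: ψ = P/(ρg) = 65.3×1000 / (1000 × 9.81) = 6.66 m.
Total head at OW-7: h = z + ψ = 93.33 + 6.66 = 99.99 m.
Total head at OW-11: h = 117.07 − 11.44 = 105.63 m.
Head difference: h(OW-7) − h(OW-11) = 99.99 − 105.63 = -5.64 m.
Hydraulic gradient: i = |Δh| / L = 5.64 / 1585 = 0.00356.

i ≈ 0.00356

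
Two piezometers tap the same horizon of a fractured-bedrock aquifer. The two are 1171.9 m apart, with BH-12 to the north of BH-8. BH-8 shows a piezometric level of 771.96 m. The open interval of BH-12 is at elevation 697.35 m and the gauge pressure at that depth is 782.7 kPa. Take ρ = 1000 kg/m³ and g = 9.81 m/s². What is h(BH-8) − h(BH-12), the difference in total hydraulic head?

Total head at BH-8: h = 771.96 m (water level in the piezometer is the total head).
Pressure head at BH-12: ψ = P/(ρg) = 782.7×1000 / (1000 × 9.81) = 79.79 m.
Total head at BH-12: h = z + ψ = 697.35 + 79.79 = 777.14 m.
Head difference: h(BH-8) − h(BH-12) = 771.96 − 777.14 = -5.18 m.

Δh ≈ -5.18 m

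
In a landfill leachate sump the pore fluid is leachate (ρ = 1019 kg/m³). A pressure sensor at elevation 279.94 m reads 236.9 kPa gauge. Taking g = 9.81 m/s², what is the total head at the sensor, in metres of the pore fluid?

ψ = P/(ρg) = 236.9×1000 / (1019 × 9.81) = 23.70 m.
h = z + ψ = 279.94 + 23.70 = 303.64 m.

h ≈ 303.64 m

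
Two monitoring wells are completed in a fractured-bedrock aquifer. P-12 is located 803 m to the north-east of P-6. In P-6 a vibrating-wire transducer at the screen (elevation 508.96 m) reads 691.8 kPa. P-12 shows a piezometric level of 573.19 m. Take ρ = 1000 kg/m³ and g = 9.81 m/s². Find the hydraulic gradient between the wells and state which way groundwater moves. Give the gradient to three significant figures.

i ≈ 0.00783; groundwater flows toward the north-east

Pressure head at P-6: ψ = P/(ρg) = 691.8×1000 / (1000 × 9.81) = 70.52 m.
Total head at P-6: h = z + ψ = 508.96 + 70.52 = 579.48 m.
Total head at P-12: h = 573.19 m (water level in the piezometer is the total head).
Head difference: h(P-6) − h(P-12) = 579.48 − 573.19 = 6.29 m.
Hydraulic gradient: i = |Δh| / L = 6.29 / 803 = 0.00783.
Flow is from higher to lower head: from P-6 toward P-12, i.e. toward the north-east.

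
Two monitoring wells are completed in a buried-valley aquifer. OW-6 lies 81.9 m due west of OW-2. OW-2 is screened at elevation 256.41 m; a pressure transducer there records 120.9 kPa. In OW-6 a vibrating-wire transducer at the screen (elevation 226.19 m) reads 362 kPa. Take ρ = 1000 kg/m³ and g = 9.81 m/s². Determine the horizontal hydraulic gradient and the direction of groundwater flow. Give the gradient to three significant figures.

i ≈ 0.0689; groundwater flows toward the west

Pressure head at OW-2: ψ = P/(ρg) = 120.9×1000 / (1000 × 9.81) = 12.32 m.
Total head at OW-2: h = z + ψ = 256.41 + 12.32 = 268.73 m.
Pressure head at OW-6: ψ = P/(ρg) = 362×1000 / (1000 × 9.81) = 36.90 m.
Total head at OW-6: h = z + ψ = 226.19 + 36.90 = 263.09 m.
Head difference: h(OW-2) − h(OW-6) = 268.73 − 263.09 = 5.64 m.
Hydraulic gradient: i = |Δh| / L = 5.64 / 81.9 = 0.0689.
Flow is from higher to lower head: from OW-2 toward OW-6, i.e. toward the west.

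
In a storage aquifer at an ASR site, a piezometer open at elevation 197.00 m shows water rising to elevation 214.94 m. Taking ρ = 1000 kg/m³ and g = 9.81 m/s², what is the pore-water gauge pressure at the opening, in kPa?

P ≈ 176 kPa

Pressure head ψ = h − z = 214.94 − 197.00 = 17.94 m.
P = ρgψ = 1000 × 9.81 × 17.94 = 175991 Pa ≈ 176 kPa.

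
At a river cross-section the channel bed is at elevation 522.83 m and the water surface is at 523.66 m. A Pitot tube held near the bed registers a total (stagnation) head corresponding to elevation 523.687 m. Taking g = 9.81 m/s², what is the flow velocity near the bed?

Near the bed, under hydrostatic conditions, the piezometric head (z + ψ) equals the free-surface elevation, 523.66 m.
Velocity head = total − piezometric = 523.687 − 523.66 = 0.027 m.
v = √(2g·h_v) = √(2 × 9.81 × 0.027) = 0.728 m/s.

v ≈ 0.728 m/s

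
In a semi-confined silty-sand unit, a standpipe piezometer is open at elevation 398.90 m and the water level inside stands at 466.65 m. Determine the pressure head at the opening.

Total head h = 466.65 m (the water-surface elevation in the piezometer).
Pressure head ψ = h − z = 466.65 − 398.90 = 67.75 m.

ψ ≈ 67.75 m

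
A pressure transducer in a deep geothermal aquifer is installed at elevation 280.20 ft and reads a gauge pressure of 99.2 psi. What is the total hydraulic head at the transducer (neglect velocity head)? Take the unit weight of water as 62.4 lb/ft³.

h ≈ 509.12 ft

ψ = 144·P/γ = 144 × 99.2 / 62.4 = 228.92 ft.
h = z + ψ = 280.20 + 228.92 = 509.12 ft.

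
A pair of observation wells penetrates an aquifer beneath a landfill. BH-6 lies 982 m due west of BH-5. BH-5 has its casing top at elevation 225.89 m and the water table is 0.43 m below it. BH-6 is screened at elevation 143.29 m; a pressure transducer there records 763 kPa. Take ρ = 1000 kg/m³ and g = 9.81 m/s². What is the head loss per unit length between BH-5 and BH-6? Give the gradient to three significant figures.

Total head at BH-5: h = 225.89 − 0.43 = 225.46 m.
Pressure head at BH-6: ψ = P/(ρg) = 763×1000 / (1000 × 9.81) = 77.78 m.
Total head at BH-6: h = z + ψ = 143.29 + 77.78 = 221.07 m.
Head difference: h(BH-5) − h(BH-6) = 225.46 − 221.07 = 4.39 m.
Hydraulic gradient: i = |Δh| / L = 4.39 / 982 = 0.00447.

i ≈ 0.00447 m/m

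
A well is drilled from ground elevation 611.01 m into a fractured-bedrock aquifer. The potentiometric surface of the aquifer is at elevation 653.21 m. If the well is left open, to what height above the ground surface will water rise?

Water rises to the potentiometric surface, so the rise above ground = 653.21 − 611.01 = 42.20 m.

≈ 42.20 m above ground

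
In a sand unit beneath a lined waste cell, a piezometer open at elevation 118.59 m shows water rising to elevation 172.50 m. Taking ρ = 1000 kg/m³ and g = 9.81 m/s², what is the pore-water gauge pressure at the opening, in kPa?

P ≈ 529 kPa

Pressure head ψ = h − z = 172.50 − 118.59 = 53.91 m.
P = ρgψ = 1000 × 9.81 × 53.91 = 528857 Pa ≈ 529 kPa.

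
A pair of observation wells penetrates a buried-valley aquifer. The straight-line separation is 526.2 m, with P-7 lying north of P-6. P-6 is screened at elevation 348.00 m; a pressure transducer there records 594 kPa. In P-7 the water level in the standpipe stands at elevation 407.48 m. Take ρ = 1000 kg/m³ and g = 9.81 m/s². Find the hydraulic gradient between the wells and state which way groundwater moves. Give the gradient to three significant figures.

Pressure head at P-6: ψ = P/(ρg) = 594×1000 / (1000 × 9.81) = 60.55 m.
Total head at P-6: h = z + ψ = 348.00 + 60.55 = 408.55 m.
Total head at P-7: h = 407.48 m (water level in the piezometer is the total head).
Head difference: h(P-6) − h(P-7) = 408.55 − 407.48 = 1.07 m.
Hydraulic gradient: i = |Δh| / L = 1.07 / 526.2 = 0.00203.
Flow is from higher to lower head: from P-6 toward P-7, i.e. toward the north.

i ≈ 0.00203; groundwater flows toward the north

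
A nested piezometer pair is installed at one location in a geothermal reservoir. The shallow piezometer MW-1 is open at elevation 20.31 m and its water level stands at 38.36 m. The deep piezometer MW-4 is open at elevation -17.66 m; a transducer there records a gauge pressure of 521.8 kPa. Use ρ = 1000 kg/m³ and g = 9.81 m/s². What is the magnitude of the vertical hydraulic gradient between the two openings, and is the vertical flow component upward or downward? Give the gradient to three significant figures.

Total head at MW-1: h = 38.36 m (water level in the standpipe).
Pressure head at MW-4: ψ = P/(ρg) = 521.8×1000 / (1000 × 9.81) = 53.19 m.
Total head at MW-4: h = z + ψ = -17.66 + 53.19 = 35.53 m.
Δh = h(MW-1) − h(MW-4) = 38.36 − 35.53 = 2.83 m.
Vertical separation Δz = 20.31 − (-17.66) = 37.97 m.
|i_v| = |Δh| / Δz = 2.83 / 37.97 = 0.0745.
Head is higher in the shallow piezometer, so vertical flow is downward (recharge condition).

|i_v| ≈ 0.0745; vertical flow is downward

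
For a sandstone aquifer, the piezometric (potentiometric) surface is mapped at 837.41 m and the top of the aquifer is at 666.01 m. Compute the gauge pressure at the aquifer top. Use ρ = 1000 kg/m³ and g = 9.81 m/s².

Pressure head at the aquifer top: ψ = h − z = 837.41 − 666.01 = 171.40 m.
P = ρgψ = 1000 × 9.81 × 171.40 = 1681434 Pa ≈ 1680 kPa.

P ≈ 1680 kPa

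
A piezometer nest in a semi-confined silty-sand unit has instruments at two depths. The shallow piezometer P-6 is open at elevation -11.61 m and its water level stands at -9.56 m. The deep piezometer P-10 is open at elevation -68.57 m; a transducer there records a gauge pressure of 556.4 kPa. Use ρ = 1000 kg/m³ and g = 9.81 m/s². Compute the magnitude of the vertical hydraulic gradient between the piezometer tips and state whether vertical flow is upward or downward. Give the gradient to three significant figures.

Total head at P-6: h = -9.56 m (water level in the standpipe).
Pressure head at P-10: ψ = P/(ρg) = 556.4×1000 / (1000 × 9.81) = 56.72 m.
Total head at P-10: h = z + ψ = -68.57 + 56.72 = -11.85 m.
Δh = h(P-6) − h(P-10) = -9.56 − (-11.85) = 2.29 m.
Vertical separation Δz = -11.61 − (-68.57) = 56.96 m.
|i_v| = |Δh| / Δz = 2.29 / 56.96 = 0.0402.
Head is higher in the shallow piezometer, so vertical flow is downward (recharge condition).

|i_v| ≈ 0.0402; vertical flow is downward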